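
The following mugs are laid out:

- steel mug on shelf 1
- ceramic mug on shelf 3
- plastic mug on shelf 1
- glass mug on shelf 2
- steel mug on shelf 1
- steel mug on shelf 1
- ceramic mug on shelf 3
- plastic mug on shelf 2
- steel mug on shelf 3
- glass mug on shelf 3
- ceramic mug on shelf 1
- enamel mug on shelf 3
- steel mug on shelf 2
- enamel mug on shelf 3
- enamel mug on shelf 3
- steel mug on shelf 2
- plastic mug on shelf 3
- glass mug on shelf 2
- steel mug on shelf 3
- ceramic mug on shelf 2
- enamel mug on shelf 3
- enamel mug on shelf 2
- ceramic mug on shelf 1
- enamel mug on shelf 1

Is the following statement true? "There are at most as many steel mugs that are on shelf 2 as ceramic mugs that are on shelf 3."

True

steel mugs on shelf 2: 2.
ceramic mugs on shelf 3: 2.
The claim requires 2 ≤ 2, which holds.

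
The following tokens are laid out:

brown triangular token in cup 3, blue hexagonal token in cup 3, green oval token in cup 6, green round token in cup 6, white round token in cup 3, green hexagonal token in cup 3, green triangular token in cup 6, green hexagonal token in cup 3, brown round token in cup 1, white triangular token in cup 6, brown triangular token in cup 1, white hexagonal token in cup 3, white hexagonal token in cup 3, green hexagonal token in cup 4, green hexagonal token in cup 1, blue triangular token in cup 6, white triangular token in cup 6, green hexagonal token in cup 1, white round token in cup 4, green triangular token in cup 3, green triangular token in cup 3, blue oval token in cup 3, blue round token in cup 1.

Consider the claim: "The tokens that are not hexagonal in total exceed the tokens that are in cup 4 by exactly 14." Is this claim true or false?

There are 15 tokens that are not hexagonal.
There are 2 tokens in cup 4.
The claim requires 15 − 2 (= 13) to equal 14, which does not hold.

False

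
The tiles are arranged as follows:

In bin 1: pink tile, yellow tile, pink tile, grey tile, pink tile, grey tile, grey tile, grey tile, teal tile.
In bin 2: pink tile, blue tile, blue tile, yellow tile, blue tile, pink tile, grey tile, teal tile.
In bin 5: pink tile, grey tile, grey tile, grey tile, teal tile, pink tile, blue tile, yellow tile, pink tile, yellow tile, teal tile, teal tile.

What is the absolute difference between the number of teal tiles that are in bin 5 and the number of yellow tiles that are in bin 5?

teal tiles in bin 5: 3. yellow tiles in bin 5: 2.
|3 − 2| = 3 − 2 = 1.

1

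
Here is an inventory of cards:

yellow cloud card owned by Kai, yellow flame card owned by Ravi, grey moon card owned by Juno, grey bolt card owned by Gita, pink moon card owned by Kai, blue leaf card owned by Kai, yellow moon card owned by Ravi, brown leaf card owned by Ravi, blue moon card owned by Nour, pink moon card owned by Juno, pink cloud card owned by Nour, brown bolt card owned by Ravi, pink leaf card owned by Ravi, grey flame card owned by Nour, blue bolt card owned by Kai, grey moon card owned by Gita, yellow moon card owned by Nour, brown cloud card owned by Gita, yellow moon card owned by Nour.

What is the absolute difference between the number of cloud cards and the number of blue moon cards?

2

cloud cards: 3. blue moon cards: 1.
|3 − 1| = 3 − 1 = 2.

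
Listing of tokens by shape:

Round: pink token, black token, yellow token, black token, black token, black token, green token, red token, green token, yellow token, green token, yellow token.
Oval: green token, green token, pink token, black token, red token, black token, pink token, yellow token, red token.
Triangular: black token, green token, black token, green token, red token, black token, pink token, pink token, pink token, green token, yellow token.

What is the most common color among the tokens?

Counts by color: black 9, green 8, pink 6, yellow 5, red 4.
The maximum is 9, held uniquely by black.

black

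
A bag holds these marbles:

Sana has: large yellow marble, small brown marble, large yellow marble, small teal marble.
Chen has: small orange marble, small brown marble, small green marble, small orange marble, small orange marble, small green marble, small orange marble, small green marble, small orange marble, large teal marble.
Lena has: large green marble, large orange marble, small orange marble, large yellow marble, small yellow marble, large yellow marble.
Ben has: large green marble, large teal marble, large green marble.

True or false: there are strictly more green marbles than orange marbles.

False

There are 6 green marbles.
There are 7 orange marbles.
The claim requires 6 > 7, which does not hold.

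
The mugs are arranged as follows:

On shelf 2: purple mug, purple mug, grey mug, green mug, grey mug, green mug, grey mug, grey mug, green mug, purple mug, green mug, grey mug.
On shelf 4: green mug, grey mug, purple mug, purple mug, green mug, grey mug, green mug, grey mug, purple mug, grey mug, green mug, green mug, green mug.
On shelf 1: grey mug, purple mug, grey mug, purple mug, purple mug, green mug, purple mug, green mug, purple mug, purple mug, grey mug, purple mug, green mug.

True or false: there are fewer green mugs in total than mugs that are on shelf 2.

False

There are 13 green mugs.
There are 12 mugs on shelf 2.
The claim requires 13 < 12, which does not hold.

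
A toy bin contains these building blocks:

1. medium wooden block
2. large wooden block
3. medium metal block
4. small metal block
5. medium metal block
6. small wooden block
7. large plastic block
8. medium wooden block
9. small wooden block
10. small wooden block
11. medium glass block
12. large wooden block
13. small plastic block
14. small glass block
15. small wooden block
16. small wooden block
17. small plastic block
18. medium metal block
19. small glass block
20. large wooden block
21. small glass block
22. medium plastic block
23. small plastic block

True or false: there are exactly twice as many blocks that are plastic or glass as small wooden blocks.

False

There are 9 blocks that are plastic or glass.
There are 5 small wooden blocks.
The claim requires 9 = 2 × 5 = 10, which does not hold.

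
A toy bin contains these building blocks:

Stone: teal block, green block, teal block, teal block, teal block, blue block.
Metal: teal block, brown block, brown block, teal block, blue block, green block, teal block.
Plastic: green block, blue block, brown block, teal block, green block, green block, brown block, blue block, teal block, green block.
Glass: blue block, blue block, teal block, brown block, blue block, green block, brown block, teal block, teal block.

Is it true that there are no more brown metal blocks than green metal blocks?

False

There are 2 brown metal blocks.
There is 1 green metal block.
The claim requires 2 ≤ 1, which does not hold.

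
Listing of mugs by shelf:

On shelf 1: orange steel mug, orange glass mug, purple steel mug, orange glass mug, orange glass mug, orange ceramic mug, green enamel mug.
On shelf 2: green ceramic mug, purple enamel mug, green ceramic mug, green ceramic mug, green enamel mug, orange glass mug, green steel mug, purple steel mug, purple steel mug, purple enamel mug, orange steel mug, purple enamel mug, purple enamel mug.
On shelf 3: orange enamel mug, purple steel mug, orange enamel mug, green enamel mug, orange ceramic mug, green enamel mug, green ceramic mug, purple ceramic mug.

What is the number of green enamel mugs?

4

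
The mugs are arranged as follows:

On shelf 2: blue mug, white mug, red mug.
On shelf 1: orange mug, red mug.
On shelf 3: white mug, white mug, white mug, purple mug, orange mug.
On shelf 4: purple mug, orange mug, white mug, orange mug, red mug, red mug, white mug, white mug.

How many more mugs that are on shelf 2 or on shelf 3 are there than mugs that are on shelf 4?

0

mugs on shelf 2 or on shelf 3: 8.
mugs on shelf 4: 8.
8 − 8 = 0.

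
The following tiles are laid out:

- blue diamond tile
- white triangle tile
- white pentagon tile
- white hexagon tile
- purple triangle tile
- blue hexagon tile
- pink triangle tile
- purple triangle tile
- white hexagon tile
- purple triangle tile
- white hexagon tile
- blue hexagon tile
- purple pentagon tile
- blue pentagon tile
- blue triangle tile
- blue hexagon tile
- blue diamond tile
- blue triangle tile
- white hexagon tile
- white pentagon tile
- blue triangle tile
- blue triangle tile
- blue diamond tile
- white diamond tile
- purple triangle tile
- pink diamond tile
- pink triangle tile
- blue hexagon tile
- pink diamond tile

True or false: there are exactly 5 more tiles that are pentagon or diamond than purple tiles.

True

There are 10 tiles that are pentagon or diamond.
There are 5 purple tiles.
The claim requires 10 − 5 (= 5) to equal 5, which holds.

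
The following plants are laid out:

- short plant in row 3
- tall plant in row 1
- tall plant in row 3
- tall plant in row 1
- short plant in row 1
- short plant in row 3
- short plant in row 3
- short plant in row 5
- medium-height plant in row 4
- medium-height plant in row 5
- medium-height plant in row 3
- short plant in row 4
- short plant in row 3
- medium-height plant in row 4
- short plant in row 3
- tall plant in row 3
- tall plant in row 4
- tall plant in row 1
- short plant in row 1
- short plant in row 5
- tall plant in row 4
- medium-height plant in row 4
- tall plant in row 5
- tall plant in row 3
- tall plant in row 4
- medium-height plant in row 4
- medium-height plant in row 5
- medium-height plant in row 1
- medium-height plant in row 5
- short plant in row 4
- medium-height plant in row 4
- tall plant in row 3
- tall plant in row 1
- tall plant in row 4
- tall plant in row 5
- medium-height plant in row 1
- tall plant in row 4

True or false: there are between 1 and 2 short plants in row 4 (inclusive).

|short plants in row 4| = 2.
The claim requires 1 ≤ 2 ≤ 2, which holds.

True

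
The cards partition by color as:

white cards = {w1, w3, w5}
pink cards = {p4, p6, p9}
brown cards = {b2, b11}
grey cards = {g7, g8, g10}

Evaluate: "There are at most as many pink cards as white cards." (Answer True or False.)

pink cards: 3.
white cards: 3.
The claim requires 3 ≤ 3, which holds.

True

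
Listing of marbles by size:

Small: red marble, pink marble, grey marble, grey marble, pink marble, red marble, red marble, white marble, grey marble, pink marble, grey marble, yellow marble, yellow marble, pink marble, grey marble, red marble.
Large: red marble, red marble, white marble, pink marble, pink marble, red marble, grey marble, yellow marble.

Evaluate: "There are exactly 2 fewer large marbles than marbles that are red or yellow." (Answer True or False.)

True

|large marbles| = 8.
|marbles that are red or yellow| = 10.
The claim requires 10 − 8 (= 2) to equal 2, which holds.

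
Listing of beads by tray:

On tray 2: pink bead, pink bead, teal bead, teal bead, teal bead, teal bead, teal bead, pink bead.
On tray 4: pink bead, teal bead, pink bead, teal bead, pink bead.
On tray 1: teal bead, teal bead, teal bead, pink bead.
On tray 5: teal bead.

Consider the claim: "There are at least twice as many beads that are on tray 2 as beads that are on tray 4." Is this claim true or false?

False

There are 8 beads on tray 2.
There are 5 beads on tray 4.
The claim requires 8 ≥ 2 × 5 = 10, which does not hold.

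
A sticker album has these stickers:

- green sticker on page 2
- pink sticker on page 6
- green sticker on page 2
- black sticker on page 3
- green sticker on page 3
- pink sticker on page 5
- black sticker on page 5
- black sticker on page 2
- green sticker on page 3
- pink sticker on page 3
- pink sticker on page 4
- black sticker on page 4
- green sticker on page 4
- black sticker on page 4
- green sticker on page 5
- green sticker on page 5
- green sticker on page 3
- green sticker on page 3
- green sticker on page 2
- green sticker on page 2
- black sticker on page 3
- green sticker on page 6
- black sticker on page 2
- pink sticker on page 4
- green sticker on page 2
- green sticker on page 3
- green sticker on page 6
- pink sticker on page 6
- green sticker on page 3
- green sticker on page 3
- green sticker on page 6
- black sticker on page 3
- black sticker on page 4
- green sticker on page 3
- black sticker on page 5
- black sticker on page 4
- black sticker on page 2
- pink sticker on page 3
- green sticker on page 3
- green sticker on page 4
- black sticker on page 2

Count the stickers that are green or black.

34

black: 13; green: 21; together 13 + 21 = 34.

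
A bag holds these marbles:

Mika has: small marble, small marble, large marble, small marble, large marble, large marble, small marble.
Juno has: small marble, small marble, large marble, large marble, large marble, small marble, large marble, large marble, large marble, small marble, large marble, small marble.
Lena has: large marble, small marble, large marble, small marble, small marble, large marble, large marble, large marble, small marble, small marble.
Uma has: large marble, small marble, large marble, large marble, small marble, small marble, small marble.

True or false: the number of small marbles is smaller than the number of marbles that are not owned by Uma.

True

There are 18 small marbles.
Count of marbles that are not owned by Uma: 29.
The claim requires 18 < 29, which holds.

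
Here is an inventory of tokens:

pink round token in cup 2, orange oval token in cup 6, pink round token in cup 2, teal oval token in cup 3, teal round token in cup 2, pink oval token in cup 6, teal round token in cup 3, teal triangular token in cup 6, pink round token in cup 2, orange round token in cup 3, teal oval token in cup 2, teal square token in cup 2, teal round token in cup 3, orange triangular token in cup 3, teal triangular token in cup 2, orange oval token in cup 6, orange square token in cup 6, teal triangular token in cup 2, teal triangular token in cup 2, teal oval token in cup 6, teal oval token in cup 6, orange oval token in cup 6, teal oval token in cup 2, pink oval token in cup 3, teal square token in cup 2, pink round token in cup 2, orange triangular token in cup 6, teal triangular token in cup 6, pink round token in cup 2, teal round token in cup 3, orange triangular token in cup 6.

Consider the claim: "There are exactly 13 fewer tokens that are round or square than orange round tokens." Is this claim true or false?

False

tokens that are round or square: 13.
orange round tokens: 1.
The claim requires 1 − 13 (= -12) to equal 13, which does not hold.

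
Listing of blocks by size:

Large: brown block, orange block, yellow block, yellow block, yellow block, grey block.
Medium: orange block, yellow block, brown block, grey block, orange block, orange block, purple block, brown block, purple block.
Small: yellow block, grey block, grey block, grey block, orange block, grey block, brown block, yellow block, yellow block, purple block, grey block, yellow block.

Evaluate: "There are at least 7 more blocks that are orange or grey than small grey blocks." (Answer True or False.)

blocks that are orange or grey: 12.
small grey blocks: 5.
The claim requires 12 − 5 = 7 ≥ 7, which holds.

True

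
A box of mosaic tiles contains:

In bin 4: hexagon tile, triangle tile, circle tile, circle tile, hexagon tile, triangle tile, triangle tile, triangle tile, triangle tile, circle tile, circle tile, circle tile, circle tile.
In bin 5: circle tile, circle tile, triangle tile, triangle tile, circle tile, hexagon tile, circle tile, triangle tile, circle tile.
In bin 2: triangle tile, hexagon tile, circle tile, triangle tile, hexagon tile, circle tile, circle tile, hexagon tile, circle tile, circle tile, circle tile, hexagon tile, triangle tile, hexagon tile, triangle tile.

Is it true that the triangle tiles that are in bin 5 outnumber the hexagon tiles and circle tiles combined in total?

|triangle tiles in bin 5| = 3.
hexagon tiles: 8; circle tiles: 17; combined: 8 + 17 = 25.
The claim requires 3 > 25, which does not hold.

False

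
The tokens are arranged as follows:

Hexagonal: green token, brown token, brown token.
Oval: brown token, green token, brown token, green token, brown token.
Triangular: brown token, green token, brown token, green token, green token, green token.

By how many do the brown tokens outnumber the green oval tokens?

brown tokens: 7.
green oval tokens: 2.
7 − 2 = 5.

5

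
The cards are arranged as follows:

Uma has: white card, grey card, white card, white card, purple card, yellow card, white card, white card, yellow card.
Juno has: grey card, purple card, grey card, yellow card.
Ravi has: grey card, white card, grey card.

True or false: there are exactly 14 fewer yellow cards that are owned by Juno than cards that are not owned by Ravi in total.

yellow cards owned by Juno: 1.
cards that are not owned by Ravi: 13.
The claim requires 13 − 1 (= 12) to equal 14, which does not hold.

False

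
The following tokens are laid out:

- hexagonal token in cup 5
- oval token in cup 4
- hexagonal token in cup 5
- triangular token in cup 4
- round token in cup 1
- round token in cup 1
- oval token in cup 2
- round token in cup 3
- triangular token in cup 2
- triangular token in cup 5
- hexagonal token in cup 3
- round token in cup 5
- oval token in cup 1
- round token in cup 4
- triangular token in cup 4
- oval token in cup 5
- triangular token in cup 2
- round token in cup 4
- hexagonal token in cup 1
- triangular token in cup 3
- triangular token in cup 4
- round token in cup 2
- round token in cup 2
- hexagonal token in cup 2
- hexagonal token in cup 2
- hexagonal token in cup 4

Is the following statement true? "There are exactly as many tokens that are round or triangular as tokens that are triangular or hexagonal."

False

|tokens that are round or triangular| = 15.
|tokens that are triangular or hexagonal| = 14.
The claim requires 15 = 14, which does not hold.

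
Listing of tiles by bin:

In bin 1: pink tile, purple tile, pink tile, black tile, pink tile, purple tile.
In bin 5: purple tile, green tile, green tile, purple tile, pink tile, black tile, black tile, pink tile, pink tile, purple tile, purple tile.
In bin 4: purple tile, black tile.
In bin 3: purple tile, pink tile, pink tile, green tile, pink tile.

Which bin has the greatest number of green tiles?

Counts by bin (restricted to green tiles): bin 5→2, bin 3→1, bin 4→0, bin 1→0.
The maximum is 2, held uniquely by bin 5.

bin 5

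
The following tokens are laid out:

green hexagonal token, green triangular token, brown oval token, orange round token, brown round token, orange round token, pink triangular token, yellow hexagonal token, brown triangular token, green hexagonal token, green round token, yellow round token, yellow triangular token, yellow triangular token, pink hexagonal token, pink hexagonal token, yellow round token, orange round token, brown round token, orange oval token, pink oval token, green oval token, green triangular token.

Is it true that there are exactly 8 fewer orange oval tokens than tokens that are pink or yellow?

True

orange oval tokens: 1.
tokens that are pink or yellow: 9.
The claim requires 9 − 1 (= 8) to equal 8, which holds.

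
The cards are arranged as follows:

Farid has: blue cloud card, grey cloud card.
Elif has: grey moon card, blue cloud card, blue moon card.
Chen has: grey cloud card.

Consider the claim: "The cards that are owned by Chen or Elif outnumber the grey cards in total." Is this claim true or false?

|cards owned by Chen or Elif| = 4.
|grey cards| = 3.
The claim requires 4 > 3, which holds.

True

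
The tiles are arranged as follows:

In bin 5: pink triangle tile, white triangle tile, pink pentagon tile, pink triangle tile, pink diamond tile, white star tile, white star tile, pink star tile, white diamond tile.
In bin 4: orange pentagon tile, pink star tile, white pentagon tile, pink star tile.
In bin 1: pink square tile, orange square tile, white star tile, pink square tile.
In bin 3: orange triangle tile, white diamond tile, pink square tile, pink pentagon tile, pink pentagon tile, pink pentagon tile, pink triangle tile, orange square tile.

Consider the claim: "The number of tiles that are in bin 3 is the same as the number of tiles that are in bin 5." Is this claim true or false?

False

tiles in bin 3: 8.
tiles in bin 5: 9.
The claim requires 8 = 9, which does not hold.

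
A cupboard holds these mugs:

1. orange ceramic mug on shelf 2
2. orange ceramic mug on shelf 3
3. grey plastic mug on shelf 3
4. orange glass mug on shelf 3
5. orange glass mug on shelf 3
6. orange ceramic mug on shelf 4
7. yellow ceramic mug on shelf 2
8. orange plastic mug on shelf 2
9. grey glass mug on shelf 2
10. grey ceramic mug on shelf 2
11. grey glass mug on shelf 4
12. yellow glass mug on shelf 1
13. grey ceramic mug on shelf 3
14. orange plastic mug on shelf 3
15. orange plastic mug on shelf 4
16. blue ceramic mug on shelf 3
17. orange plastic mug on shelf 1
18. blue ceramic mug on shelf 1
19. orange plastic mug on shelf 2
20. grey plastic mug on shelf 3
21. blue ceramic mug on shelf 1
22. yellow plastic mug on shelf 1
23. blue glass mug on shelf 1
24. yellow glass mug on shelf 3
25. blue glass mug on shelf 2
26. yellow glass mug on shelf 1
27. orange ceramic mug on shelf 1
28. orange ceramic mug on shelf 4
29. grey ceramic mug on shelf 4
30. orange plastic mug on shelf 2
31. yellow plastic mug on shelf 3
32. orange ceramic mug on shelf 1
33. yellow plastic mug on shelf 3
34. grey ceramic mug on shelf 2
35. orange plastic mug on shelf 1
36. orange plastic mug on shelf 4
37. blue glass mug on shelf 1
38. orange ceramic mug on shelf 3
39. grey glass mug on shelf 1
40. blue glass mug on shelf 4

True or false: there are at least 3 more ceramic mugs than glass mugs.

ceramic mugs: 15.
glass mugs: 12.
The claim requires 15 − 12 = 3 ≥ 3, which holds.

True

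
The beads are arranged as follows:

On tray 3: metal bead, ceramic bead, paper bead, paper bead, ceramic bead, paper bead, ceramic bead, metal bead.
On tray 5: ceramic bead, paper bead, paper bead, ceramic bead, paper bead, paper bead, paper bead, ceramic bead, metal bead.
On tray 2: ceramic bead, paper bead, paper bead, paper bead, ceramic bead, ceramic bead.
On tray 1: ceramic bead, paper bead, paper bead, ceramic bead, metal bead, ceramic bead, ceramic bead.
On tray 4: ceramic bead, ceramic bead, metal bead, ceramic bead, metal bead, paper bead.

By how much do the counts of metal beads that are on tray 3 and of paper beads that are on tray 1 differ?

0

metal beads on tray 3: 2. paper beads on tray 1: 2.
|2 − 2| = 2 − 2 = 0.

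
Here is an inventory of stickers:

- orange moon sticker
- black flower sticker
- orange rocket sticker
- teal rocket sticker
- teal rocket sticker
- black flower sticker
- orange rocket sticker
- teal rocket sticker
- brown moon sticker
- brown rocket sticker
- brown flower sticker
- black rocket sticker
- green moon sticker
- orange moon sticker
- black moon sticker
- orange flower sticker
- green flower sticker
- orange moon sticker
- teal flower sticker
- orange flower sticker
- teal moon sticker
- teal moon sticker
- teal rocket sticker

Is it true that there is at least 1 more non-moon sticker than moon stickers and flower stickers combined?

False

|non-moon stickers| = 15.
moon stickers: 8; flower stickers: 7; combined: 8 + 7 = 15.
The claim requires 15 − 15 = 0 ≥ 1, which does not hold.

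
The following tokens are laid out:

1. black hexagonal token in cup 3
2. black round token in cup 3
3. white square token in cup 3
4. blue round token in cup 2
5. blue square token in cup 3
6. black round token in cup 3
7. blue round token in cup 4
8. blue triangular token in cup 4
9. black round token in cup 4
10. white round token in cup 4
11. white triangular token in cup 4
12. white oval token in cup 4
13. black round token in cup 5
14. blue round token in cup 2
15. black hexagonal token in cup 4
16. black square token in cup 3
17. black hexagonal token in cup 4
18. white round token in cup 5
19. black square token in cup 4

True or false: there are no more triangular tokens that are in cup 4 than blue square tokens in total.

False

There are 2 triangular tokens in cup 4.
There is 1 blue square token.
The claim requires 2 ≤ 1, which does not hold.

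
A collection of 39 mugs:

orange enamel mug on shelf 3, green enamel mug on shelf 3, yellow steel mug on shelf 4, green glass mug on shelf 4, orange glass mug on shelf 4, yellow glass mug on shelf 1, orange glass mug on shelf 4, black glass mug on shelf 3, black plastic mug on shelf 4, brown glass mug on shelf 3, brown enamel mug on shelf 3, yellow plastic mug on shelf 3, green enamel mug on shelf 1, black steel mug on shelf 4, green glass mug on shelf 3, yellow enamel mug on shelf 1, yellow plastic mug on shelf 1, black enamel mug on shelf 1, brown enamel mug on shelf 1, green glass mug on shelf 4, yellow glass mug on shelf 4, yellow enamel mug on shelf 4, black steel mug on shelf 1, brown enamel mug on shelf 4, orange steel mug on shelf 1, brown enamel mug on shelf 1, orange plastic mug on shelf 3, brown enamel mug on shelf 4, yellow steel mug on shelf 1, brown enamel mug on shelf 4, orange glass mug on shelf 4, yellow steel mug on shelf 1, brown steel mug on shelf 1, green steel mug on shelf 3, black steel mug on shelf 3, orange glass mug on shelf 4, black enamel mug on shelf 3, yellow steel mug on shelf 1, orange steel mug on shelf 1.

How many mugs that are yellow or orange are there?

18

orange: 8; yellow: 10; together 8 + 10 = 18.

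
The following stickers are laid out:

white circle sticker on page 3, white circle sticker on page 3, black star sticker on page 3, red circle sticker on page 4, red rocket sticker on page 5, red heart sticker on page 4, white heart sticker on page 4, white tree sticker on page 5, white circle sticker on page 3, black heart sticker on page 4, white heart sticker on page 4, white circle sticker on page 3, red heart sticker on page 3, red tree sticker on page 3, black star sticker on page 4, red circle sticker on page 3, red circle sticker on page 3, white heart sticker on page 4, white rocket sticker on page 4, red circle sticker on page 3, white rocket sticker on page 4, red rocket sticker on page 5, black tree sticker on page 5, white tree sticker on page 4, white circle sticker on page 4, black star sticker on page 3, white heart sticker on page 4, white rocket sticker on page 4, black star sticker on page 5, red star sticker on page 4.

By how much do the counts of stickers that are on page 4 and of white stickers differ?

stickers on page 4: 14. white stickers: 14.
|14 − 14| = 14 − 14 = 0.

0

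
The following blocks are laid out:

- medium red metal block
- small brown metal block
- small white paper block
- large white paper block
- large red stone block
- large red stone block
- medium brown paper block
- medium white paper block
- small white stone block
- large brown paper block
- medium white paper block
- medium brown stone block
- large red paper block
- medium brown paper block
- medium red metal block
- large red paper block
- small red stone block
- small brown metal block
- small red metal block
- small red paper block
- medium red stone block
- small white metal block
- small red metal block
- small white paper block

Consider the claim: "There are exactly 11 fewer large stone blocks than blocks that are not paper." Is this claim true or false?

large stone blocks: 2.
blocks that are not paper: 13.
The claim requires 13 − 2 (= 11) to equal 11, which holds.

True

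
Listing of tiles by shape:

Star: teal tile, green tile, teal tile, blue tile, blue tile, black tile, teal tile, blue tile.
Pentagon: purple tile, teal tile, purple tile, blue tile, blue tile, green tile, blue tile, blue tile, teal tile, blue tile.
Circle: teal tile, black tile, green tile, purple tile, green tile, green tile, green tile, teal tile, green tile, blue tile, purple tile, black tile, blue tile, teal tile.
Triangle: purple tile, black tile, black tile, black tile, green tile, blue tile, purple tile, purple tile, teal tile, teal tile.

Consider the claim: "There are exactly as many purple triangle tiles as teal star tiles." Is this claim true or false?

True

There are 3 purple triangle tiles.
There are 3 teal star tiles.
The claim requires 3 = 3, which holds.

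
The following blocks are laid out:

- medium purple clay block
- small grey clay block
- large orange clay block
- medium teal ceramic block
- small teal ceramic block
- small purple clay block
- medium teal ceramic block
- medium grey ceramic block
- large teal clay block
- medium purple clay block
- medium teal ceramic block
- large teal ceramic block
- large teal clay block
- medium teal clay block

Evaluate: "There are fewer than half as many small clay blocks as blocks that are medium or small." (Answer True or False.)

True

|small clay blocks| = 2.
|blocks that are medium or small| = 10.
The claim requires 2 × 2 = 4 < 10, which holds.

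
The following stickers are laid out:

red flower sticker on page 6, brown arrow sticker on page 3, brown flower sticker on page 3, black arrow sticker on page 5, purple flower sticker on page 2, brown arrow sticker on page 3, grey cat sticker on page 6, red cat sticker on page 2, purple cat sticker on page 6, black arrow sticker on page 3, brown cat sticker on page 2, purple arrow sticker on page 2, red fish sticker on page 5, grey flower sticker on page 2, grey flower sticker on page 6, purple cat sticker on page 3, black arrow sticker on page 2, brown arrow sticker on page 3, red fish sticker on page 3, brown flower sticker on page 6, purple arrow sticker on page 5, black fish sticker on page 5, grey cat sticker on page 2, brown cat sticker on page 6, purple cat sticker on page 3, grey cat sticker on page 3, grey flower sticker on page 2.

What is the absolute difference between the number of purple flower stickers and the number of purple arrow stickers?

purple flower stickers: 1. purple arrow stickers: 2.
|1 − 2| = 2 − 1 = 1.

1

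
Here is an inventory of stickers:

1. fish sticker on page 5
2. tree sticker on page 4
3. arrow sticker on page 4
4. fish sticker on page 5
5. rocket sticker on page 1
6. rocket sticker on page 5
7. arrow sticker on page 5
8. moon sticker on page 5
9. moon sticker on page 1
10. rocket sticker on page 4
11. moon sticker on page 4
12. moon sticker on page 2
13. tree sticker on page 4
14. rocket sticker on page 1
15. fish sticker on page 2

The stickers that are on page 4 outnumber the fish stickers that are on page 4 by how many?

stickers on page 4: 5.
fish stickers on page 4: 0.
5 − 0 = 5.

5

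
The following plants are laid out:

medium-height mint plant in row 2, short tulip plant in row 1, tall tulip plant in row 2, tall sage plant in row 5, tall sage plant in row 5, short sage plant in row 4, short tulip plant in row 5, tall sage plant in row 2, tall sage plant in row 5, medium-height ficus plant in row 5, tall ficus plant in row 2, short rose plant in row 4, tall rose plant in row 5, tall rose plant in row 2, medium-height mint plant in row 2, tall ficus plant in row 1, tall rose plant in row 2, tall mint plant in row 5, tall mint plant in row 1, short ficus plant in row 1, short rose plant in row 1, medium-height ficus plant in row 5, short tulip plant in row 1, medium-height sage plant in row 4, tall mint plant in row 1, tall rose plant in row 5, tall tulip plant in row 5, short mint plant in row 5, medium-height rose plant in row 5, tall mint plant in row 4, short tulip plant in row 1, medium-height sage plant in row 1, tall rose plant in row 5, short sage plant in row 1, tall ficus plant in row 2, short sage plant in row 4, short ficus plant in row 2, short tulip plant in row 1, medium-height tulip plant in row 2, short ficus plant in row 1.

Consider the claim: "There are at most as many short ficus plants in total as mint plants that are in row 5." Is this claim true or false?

|short ficus plants| = 3.
|mint plants in row 5| = 2.
The claim requires 3 ≤ 2, which does not hold.

False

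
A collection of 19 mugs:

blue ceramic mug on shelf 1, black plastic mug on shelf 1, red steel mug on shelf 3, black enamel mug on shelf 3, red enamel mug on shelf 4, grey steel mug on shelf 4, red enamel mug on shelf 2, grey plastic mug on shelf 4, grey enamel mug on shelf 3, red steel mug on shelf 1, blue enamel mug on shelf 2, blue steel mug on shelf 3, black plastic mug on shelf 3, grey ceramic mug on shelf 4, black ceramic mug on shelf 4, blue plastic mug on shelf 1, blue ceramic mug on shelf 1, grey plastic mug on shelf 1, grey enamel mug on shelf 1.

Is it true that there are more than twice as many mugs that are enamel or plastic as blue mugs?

True

|mugs that are enamel or plastic| = 11.
|blue mugs| = 5.
The claim requires 11 > 2 × 5 = 10, which holds.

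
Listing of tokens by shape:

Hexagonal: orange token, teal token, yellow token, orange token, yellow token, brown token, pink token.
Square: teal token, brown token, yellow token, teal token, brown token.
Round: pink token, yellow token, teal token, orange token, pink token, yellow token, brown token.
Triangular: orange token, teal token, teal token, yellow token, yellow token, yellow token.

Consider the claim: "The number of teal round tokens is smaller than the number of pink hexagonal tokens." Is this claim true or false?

|teal round tokens| = 1.
|pink hexagonal tokens| = 1.
The claim requires 1 < 1, which does not hold.

False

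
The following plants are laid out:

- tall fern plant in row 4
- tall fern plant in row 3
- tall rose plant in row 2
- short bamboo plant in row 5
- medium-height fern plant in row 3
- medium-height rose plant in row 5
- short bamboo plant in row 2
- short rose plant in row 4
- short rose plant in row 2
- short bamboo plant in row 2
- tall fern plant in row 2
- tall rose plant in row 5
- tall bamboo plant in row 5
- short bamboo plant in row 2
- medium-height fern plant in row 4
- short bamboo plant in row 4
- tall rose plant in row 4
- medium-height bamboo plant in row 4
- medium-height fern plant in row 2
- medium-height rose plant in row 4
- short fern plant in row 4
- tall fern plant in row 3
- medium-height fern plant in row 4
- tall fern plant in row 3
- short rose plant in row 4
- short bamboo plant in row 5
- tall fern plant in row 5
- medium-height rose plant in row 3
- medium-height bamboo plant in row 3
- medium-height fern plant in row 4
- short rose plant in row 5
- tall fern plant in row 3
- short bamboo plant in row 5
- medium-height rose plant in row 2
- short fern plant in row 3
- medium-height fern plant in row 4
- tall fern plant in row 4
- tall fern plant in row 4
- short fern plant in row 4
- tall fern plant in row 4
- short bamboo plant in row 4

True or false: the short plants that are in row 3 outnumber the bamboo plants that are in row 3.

False

|short plants in row 3| = 1.
|bamboo plants in row 3| = 1.
The claim requires 1 > 1, which does not hold.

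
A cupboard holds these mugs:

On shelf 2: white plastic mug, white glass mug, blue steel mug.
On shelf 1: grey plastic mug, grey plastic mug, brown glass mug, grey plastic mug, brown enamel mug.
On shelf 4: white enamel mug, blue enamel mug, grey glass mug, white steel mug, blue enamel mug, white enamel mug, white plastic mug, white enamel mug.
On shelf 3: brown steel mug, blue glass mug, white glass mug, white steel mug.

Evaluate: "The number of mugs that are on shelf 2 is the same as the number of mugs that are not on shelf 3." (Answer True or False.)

False

There are 3 mugs on shelf 2.
There are 16 mugs that are not on shelf 3.
The claim requires 3 = 16, which does not hold.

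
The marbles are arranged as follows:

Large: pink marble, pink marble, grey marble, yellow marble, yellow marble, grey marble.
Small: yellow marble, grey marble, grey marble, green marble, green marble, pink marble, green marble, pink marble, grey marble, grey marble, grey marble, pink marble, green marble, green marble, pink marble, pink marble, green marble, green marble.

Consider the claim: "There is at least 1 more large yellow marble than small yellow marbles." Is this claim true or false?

large yellow marbles: 2.
small yellow marbles: 1.
The claim requires 2 − 1 = 1 ≥ 1, which holds.

True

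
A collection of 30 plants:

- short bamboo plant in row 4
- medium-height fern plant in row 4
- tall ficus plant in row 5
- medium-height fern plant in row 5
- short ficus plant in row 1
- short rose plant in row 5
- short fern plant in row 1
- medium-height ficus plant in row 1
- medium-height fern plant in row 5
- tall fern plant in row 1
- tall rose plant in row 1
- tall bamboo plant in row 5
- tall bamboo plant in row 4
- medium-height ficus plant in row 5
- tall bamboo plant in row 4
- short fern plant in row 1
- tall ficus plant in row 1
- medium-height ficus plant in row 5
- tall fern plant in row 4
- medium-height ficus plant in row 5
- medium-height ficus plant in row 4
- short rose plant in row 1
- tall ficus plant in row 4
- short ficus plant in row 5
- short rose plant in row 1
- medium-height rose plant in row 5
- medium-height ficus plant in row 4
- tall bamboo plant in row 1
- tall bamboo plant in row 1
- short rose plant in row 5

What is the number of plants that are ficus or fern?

18

fern: 7; ficus: 11; together 7 + 11 = 18.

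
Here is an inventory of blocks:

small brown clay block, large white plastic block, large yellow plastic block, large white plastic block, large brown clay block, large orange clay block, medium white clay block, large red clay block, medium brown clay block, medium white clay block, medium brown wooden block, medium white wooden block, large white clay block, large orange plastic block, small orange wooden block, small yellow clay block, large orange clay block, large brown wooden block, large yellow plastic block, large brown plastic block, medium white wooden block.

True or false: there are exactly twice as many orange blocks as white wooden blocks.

|orange blocks| = 4.
|white wooden blocks| = 2.
The claim requires 4 = 2 × 2 = 4, which holds.

True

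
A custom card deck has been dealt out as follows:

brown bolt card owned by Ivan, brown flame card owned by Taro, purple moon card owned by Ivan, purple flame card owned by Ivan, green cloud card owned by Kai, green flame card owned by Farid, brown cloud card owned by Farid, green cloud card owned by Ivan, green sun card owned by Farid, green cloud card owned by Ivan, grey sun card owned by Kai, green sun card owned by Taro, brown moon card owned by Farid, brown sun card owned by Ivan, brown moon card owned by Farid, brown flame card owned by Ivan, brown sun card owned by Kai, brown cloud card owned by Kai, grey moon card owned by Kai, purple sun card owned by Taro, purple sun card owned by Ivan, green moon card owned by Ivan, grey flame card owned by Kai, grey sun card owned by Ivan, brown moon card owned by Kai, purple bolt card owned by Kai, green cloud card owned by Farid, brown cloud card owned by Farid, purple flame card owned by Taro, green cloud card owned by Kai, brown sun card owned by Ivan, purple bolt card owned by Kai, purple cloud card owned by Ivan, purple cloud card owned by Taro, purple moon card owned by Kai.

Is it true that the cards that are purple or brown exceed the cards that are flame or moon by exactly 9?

True

|cards that are purple or brown| = 22.
|cards that are flame or moon| = 13.
The claim requires 22 − 13 (= 9) to equal 9, which holds.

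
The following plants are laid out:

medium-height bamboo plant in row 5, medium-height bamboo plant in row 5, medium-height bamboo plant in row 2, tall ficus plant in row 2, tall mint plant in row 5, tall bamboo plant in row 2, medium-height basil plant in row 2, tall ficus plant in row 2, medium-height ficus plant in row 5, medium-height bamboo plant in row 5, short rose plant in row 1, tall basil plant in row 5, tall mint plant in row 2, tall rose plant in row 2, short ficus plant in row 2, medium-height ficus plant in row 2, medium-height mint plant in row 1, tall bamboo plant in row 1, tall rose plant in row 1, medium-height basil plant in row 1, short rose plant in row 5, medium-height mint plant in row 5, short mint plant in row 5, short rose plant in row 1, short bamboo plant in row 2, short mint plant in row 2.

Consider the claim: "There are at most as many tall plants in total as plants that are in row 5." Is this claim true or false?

True

There are 9 tall plants.
There are 9 plants in row 5.
The claim requires 9 ≤ 9, which holds.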